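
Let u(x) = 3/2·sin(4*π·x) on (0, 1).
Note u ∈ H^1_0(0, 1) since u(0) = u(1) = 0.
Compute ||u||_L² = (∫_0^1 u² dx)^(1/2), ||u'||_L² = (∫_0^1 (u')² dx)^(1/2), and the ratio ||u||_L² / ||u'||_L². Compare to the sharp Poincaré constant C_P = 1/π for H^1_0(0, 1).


||u||_L² / ||u'||_L² = 1/(4*π) < C_P = 1/π.

u(x) = 3/2·sin(4*π·x), so u'(x) = 6*π*cos(4*π*x).
Writing u(x) = A·sin(kπx/L) with A = 3/2 and k = 4, use ∫_0^L sin²(kπx/L) dx = L/2 and ∫_0^L cos²(kπx/L) dx = L/2.
u² = 9/4·sin²(4*π·x) and (u')² = 36*π^2·cos²(4*π·x), and each of sin², cos² integrates to L/2 = 1/2 over (0, 1).
∫_0^1 u² dx = 9/8, so ||u||_L² = 3*sqrt(2)/4.
∫_0^1 (u')² dx = 18*π^2, so ||u'||_L² = 3*sqrt(2)*π.
Ratio ||u||_L² / ||u'||_L² = 1/(4*π).
Sharp Poincaré constant on H^1_0(0, 1) is C_P = L/π = 1/π, achieved by sin(π·x).
This is the k = 4 harmonic; the ratio L/(kπ) is strictly less than C_P = L/π, consistent with the sharp inequality ||u||_L² ≤ C_P ||u'||_L².


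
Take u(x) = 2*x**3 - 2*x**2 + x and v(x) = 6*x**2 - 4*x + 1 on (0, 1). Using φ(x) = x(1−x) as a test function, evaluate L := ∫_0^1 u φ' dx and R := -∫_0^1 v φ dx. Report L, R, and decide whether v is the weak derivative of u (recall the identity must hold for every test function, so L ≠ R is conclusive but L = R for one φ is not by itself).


LHS = -2/15, RHS = -2/15. Yes, v = u' weakly.

u(x) = 2*x**3 - 2*x**2 + x, classical derivative u'(x) = 6*x**2 - 4*x + 1.
φ(x) = x(1−x), so φ'(x) = 1 - 2*x.
Note φ(0) = φ(1) = 0, so the boundary term u·φ vanishes.
LHS = ∫_0^1 u(x) φ'(x) dx = ∫_0^1 (-4*x^4 + 6*x^3 - 4*x^2 + x) dx. Term by term:
  ∫_0^1 -4*x^4 dx = -4/5;  ∫_0^1 6*x^3 dx = 3/2;  ∫_0^1 -4*x^2 dx = -4/3;
  ∫_0^1 x dx = 1/2.
Sum: -4/5 + 3/2 − 4/3 + 1/2 = -2/15.
So LHS = -2/15.
∫_0^1 v(x) φ(x) dx = ∫_0^1 (-6*x^4 + 10*x^3 - 5*x^2 + x) dx. Term by term:
  ∫_0^1 -6*x^4 dx = -6/5;  ∫_0^1 10*x^3 dx = 5/2;  ∫_0^1 -5*x^2 dx = -5/3;
  ∫_0^1 x dx = 1/2.
Sum: -6/5 + 5/2 − 5/3 + 1/2 = 2/15.
So RHS = -∫_0^1 v(x) φ(x) dx = -2/15.
LHS = RHS, so the identity holds for this test φ.
Moreover u is smooth here and v(x) = u'(x) = 6*x**2 - 4*x + 1 pointwise, so the identity holds for every test function. Hence v is the weak derivative of u.


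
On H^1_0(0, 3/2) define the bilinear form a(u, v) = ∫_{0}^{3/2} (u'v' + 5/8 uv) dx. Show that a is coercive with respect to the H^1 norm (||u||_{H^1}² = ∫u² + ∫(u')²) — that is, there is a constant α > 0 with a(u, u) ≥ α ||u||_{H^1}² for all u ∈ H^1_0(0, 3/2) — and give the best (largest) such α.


α = (45 + 32*π^2)/(8*(9 + 4*π^2))

Coercivity of a(·,·) on H^1_0(0, 3/2) means a(u, u) ≥ α ||u||_{H^1}² for every u ∈ H^1_0.
The interval has length L = 3/2, and Poincaré/coercivity depend only on L. Here a(u, u) = ∫(u')² + (5/8)·∫u².
Here 0 < c = 5/8 < 1. The condition a(u,u) ≥ α||u||_{H^1}² reads (1−α)∫(u')² ≥ (α−c)∫u². Any admissible α is ≤ 1 (rapidly oscillating u have ∫u²/∫(u')² → 0), and α = 1 would force 0 ≥ (1−c)∫u², impossible since c < 1; so 1−α > 0. By the sharp Poincaré inequality on H^1_0 of an interval of length L, ∫(u')² ≥ (π/L)²∫u² with equality for the first sine mode sin(π(x−x₀)/L) (x₀ the left endpoint), so the inequality holds for all u iff (1−α)(π/L)² ≥ α − c, i.e. α ≤ ((π/L)² + c)/((π/L)² + 1) = (1 + c(L/π)²)/(1 + (L/π)²). With (π/L)² = 4*π^2/9 and c = 5/8, the largest admissible constant is α = ((π/L)² + c)/((π/L)² + 1).
Simplifying, α = (45 + 32*π^2)/(8*(9 + 4*π^2)).


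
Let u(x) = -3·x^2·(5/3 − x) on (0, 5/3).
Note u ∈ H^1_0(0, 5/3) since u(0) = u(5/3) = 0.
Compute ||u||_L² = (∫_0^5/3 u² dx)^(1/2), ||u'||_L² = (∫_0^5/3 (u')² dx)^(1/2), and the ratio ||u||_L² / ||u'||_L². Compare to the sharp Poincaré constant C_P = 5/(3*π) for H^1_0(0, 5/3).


||u||_L² / ||u'||_L² = 5*sqrt(14)/42 < C_P = 5/(3*π).

u(x) = -3·x^2·(5/3 − x), so u'(x) = x*(9*x - 10).
u(x) = -3·x^2·(5/3 − x) vanishes at x = 0 and x = 5/3, so u ∈ H^1_0(0, 5/3). Differentiate via the product rule and integrate the resulting polynomials term by term.
  ∫_0^5/3 u² dx = ∫_0^5/3 (9*x^6 - 30*x^5 + 25*x^4) dx. Term by term:
    ∫_0^5/3 9*x^6 dx = 78125/1701;  ∫_0^5/3 -30*x^5 dx = -78125/729;  ∫_0^5/3 25*x^4 dx = 15625/243.
  Sum: 78125/1701 − 78125/729 + 15625/243 = 15625/5103.
  ∫_0^5/3 (u')² dx = ∫_0^5/3 (81*x^4 - 180*x^3 + 100*x^2) dx. Term by term:
    ∫_0^5/3 81*x^4 dx = 625/3;  ∫_0^5/3 -180*x^3 dx = -3125/9;  ∫_0^5/3 100*x^2 dx = 12500/81.
  Sum: 625/3 − 3125/9 + 12500/81 = 1250/81.
∫_0^5/3 u² dx = 15625/5103, so ||u||_L² = 125*sqrt(7)/189.
∫_0^5/3 (u')² dx = 1250/81, so ||u'||_L² = 25*sqrt(2)/9.
Ratio ||u||_L² / ||u'||_L² = 5*sqrt(14)/42.
Sharp Poincaré constant on H^1_0(0, 5/3) is C_P = L/π = 5/(3*π), achieved by sin(3*π/5·x).
A polynomial bump cannot attain the sharp Poincaré constant (only the first sine eigenfunction does), so the ratio is strictly less than C_P, consistent with ||u||_L² ≤ C_P ||u'||_L².


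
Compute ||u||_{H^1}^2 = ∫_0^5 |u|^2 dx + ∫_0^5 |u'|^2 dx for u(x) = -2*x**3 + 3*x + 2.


||u||_{H^1}^2 = 402380/7

The H^1 norm (squared) on an interval (0, L) is
  ||u||_{H^1}^2 = ∫_0^L u(x)^2 dx + ∫_0^L u'(x)^2 dx.
Compute u'(x) = 3 - 6*x**2.
Then u(x)^2 = 4*x**6 - 12*x**4 - 8*x**3 + 9*x**2 + 12*x + 4 and u'(x)^2 = 36*x**4 - 36*x**2 + 9.
Integrate each monomial from 0 to 5 using ∫_0^5 c·x^n dx = c·5^(n+1)/(n+1):
  ∫_0^5 u(x)^2 dx = ∫_0^5 (4*x^6 - 12*x^4 - 8*x^3 + 9*x^2 + 12*x + 4) dx. Term by term:
    ∫_0^5 4*x^6 dx = 312500/7;  ∫_0^5 -12*x^4 dx = -7500;  ∫_0^5 -8*x^3 dx = -1250;
    ∫_0^5 9*x^2 dx = 375;  ∫_0^5 12*x dx = 150;  ∫_0^5 4 dx = 20.
  Sum: 312500/7 − 7500 − 1250 + 375 + 150 + 20 = 255065/7.
  ∫_0^5 u'(x)^2 dx = ∫_0^5 (36*x^4 - 36*x^2 + 9) dx. Term by term:
    ∫_0^5 36*x^4 dx = 22500;  ∫_0^5 -36*x^2 dx = -1500;  ∫_0^5 9 dx = 45.
  Sum: 22500 − 1500 + 45 = 21045.
Adding: ||u||_{H^1}^2 = 255065/7 + 21045 = 402380/7.


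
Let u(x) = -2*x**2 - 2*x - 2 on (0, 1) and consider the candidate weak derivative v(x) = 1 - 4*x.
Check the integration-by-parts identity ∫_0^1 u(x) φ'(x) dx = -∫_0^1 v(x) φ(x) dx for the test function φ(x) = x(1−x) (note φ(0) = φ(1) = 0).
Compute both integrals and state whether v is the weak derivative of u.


LHS = 2/3, RHS = 1/6. No, v is not the weak derivative of u.

u(x) = -2*x**2 - 2*x - 2, classical derivative u'(x) = -4*x - 2.
φ(x) = x(1−x), so φ'(x) = 1 - 2*x.
Note φ(0) = φ(1) = 0, so the boundary term u·φ vanishes.
LHS = ∫_0^1 u(x) φ'(x) dx = ∫_0^1 (4*x^3 + 2*x^2 + 2*x - 2) dx. Term by term:
  ∫_0^1 4*x^3 dx = 1;  ∫_0^1 2*x^2 dx = 2/3;  ∫_0^1 2*x dx = 1;
  ∫_0^1 -2 dx = -2.
Sum: 1 + 2/3 + 1 − 2 = 2/3.
So LHS = 2/3.
∫_0^1 v(x) φ(x) dx = ∫_0^1 (4*x^3 - 5*x^2 + x) dx. Term by term:
  ∫_0^1 4*x^3 dx = 1;  ∫_0^1 -5*x^2 dx = -5/3;  ∫_0^1 x dx = 1/2.
Sum: 1 − 5/3 + 1/2 = -1/6.
So RHS = -∫_0^1 v(x) φ(x) dx = 1/6.
LHS − RHS = 1/2 ≠ 0, so the identity fails.
(For a valid weak derivative the identity must hold for EVERY test function, in particular this one. The failure shows v is NOT the weak derivative of u.)
Correct weak derivative would be u'(x) = -4*x - 2.


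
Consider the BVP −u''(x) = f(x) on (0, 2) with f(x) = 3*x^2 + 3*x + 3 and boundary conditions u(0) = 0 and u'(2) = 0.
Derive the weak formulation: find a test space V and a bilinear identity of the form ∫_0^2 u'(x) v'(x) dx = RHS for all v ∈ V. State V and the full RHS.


V = {v ∈ H^1(0, 2) : v(0) = 0} (test functions vanish at x = 0 where u is specified); weak form: ∫_0^2 u'v' dx = ∫_0^2 (3*x^2 + 3*x + 3) v dx for all v ∈ V.

Multiply both sides by a test function v and integrate from 0 to 2:
  ∫_0^2 −u''(x) v(x) dx = ∫_0^2 f(x) v(x) dx.
Integrate the LHS by parts once:
  ∫_0^2 −u'' v dx = −[u'(x) v(x)]_0^2 + ∫_0^2 u'(x) v'(x) dx.
Thus ∫_0^2 u'(x) v'(x) dx = ∫_0^2 f(x) v(x) dx + [u'(x) v(x)]_0^2.
Choose V so that boundary terms are either known or forced to vanish.
Mixed BC: u(0) = 0 (Dirichlet) and u'(2) = 0 (Neumann). Define V = {v ∈ H^1(0, 2) : v(0) = 0}. Then [u' v]_0^2 = u'(2)·v(2) − u'(0)·0 = 0.
Weak formulation: find u (satisfying any essential BC) such that ∫_0^2 u'(x) v'(x) dx = ∫_0^2 f v dx for all v ∈ V (Dirichlet at 0 absorbed into V; the Neumann datum at x = 2 is zero, so no boundary term remains).
Substituting f(x) = 3*x^2 + 3*x + 3, the right-hand side is ∫_0^2 (3*x^2 + 3*x + 3) v dx.


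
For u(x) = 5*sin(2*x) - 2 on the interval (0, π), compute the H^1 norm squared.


||u||_{H^1(0,π)}^2 = 133*π/2

u'(x) = 10*cos(2*x).
Expand u² and (u')² and integrate term by term on (0, π), using: for integers n ≥ 1, ∫_0^π sin²(nx) dx = ∫_0^π cos²(nx) dx = π/2; for n ≠ n', ∫_0^π sin(nx)sin(n'x) dx = ∫_0^π cos(nx)cos(n'x) dx = 0; and by product-to-sum, ∫_0^π sin(nx)cos(n'x) dx = ½∫_0^π [sin((n+n')x) + sin((n−n')x)] dx, which is 0 when n+n' is even and 2n/(n²−n'²) when n+n' is odd (it need not vanish on (0, π)). For the constant mode: ∫_0^π 1 dx = π, ∫_0^π cos(nx) dx = 0, ∫_0^π sin(nx) dx = (1−(−1)^n)/n.
  u² squared terms: (-2)²·∫1 dx = 4·π = 4*π;  (5)²·∫sin(2x)² dx = 25·π/2 = 25*π/2.
  u² cross terms: 2·(-2)·(5)·∫1·sin(2x) dx = -20·(0) = 0.
  So ∫_0^π u² dx = 4*π + 25*π/2 + 0 = 33*π/2.
  (u')² squared terms: (10)²·∫cos(2x)² dx = 100·π/2 = 50*π.
  So ∫_0^π (u')² dx = 50*π.
||u||_{H^1}^2 = (33*π/2) + (50*π) = 133*π/2.


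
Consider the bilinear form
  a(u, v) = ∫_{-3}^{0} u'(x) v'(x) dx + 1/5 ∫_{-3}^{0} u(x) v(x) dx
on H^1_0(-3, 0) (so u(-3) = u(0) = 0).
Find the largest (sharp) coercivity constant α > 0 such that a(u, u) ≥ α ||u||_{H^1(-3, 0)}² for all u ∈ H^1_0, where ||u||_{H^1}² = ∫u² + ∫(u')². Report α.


α = (9/5 + π^2)/(9 + π^2)

Coercivity of a(·,·) on H^1_0(-3, 0) means a(u, u) ≥ α ||u||_{H^1}² for every u ∈ H^1_0.
The interval has length L = 3, and Poincaré/coercivity depend only on L. Here a(u, u) = ∫(u')² + (1/5)·∫u².
Here 0 < c = 1/5 < 1. The condition a(u,u) ≥ α||u||_{H^1}² reads (1−α)∫(u')² ≥ (α−c)∫u². Any admissible α is ≤ 1 (rapidly oscillating u have ∫u²/∫(u')² → 0), and α = 1 would force 0 ≥ (1−c)∫u², impossible since c < 1; so 1−α > 0. By the sharp Poincaré inequality on H^1_0 of an interval of length L, ∫(u')² ≥ (π/L)²∫u² with equality for the first sine mode sin(π(x−x₀)/L) (x₀ the left endpoint), so the inequality holds for all u iff (1−α)(π/L)² ≥ α − c, i.e. α ≤ ((π/L)² + c)/((π/L)² + 1) = (1 + c(L/π)²)/(1 + (L/π)²). With (π/L)² = π^2/9 and c = 1/5, the largest admissible constant is α = ((π/L)² + c)/((π/L)² + 1).
Simplifying, α = (9/5 + π^2)/(9 + π^2).


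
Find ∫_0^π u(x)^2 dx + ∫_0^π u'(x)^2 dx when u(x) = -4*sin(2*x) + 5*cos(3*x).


||u||_{H^1(0,π)}^2 = 320 + 165*π

u'(x) = -15*sin(3*x) - 8*cos(2*x).
Expand u² and (u')² and integrate term by term on (0, π), using: for integers n ≥ 1, ∫_0^π sin²(nx) dx = ∫_0^π cos²(nx) dx = π/2; for n ≠ n', ∫_0^π sin(nx)sin(n'x) dx = ∫_0^π cos(nx)cos(n'x) dx = 0; and by product-to-sum, ∫_0^π sin(nx)cos(n'x) dx = ½∫_0^π [sin((n+n')x) + sin((n−n')x)] dx, which is 0 when n+n' is even and 2n/(n²−n'²) when n+n' is odd (it need not vanish on (0, π)).
  u² squared terms: (-4)²·∫sin(2x)² dx = 16·π/2 = 8*π;  (5)²·∫cos(3x)² dx = 25·π/2 = 25*π/2.
  u² cross terms: 2·(-4)·(5)·∫sin(2x)·cos(3x) dx = -40·(-4/5) = 32.
  So ∫_0^π u² dx = 8*π + 25*π/2 + 32 = 32 + 41*π/2.
  (u')² squared terms: (-15)²·∫sin(3x)² dx = 225·π/2 = 225*π/2;  (-8)²·∫cos(2x)² dx = 64·π/2 = 32*π.
  (u')² cross terms: 2·(-15)·(-8)·∫sin(3x)·cos(2x) dx = 240·(6/5) = 288.
  So ∫_0^π (u')² dx = 225*π/2 + 32*π + 288 = 288 + 289*π/2.
||u||_{H^1}^2 = (32 + 41*π/2) + (288 + 289*π/2) = 320 + 165*π.


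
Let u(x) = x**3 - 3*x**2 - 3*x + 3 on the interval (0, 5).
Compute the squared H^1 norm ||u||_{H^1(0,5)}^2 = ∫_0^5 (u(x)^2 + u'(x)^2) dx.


||u||_{H^1}^2 = 12955/7

The H^1 norm (squared) on an interval (0, L) is
  ||u||_{H^1}^2 = ∫_0^L u(x)^2 dx + ∫_0^L u'(x)^2 dx.
Compute u'(x) = 3*x**2 - 6*x - 3.
Then u(x)^2 = x**6 - 6*x**5 + 3*x**4 + 24*x**3 - 9*x**2 - 18*x + 9 and u'(x)^2 = 9*x**4 - 36*x**3 + 18*x**2 + 36*x + 9.
Integrate each monomial from 0 to 5 using ∫_0^5 c·x^n dx = c·5^(n+1)/(n+1):
  ∫_0^5 u(x)^2 dx = ∫_0^5 (x^6 - 6*x^5 + 3*x^4 + 24*x^3 - 9*x^2 - 18*x + 9) dx. Term by term:
    ∫_0^5 x^6 dx = 78125/7;  ∫_0^5 -6*x^5 dx = -15625;  ∫_0^5 3*x^4 dx = 1875;
    ∫_0^5 24*x^3 dx = 3750;  ∫_0^5 -9*x^2 dx = -375;  ∫_0^5 -18*x dx = -225;
    ∫_0^5 9 dx = 45.
  Sum: 78125/7 − 15625 + 1875 + 3750 − 375 − 225 + 45 = 4240/7.
  ∫_0^5 u'(x)^2 dx = ∫_0^5 (9*x^4 - 36*x^3 + 18*x^2 + 36*x + 9) dx. Term by term:
    ∫_0^5 9*x^4 dx = 5625;  ∫_0^5 -36*x^3 dx = -5625;  ∫_0^5 18*x^2 dx = 750;
    ∫_0^5 36*x dx = 450;  ∫_0^5 9 dx = 45.
  Sum: 5625 − 5625 + 750 + 450 + 45 = 1245.
Adding: ||u||_{H^1}^2 = 4240/7 + 1245 = 12955/7.


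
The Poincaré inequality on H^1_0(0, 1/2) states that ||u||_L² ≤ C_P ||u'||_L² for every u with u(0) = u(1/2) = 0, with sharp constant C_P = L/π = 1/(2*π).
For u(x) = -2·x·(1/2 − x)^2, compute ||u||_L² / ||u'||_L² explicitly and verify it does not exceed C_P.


||u||_L² / ||u'||_L² = sqrt(14)/28 < C_P = 1/(2*π).

u(x) = -2·x·(1/2 − x)^2, so u'(x) = (1 - 6*x)*(x - 1/2).
u(x) = -2·x·(1/2 − x)^2 vanishes at x = 0 and x = 1/2, so u ∈ H^1_0(0, 1/2). Differentiate via the product rule and integrate the resulting polynomials term by term.
  ∫_0^1/2 u² dx = ∫_0^1/2 (4*x^6 - 8*x^5 + 6*x^4 - 2*x^3 + x^2/4) dx. Term by term:
    ∫_0^1/2 4*x^6 dx = 1/224;  ∫_0^1/2 -8*x^5 dx = -1/48;  ∫_0^1/2 6*x^4 dx = 3/80;
    ∫_0^1/2 -2*x^3 dx = -1/32;  ∫_0^1/2 x^2/4 dx = 1/96.
  Sum: 1/224 − 1/48 + 3/80 − 1/32 + 1/96 = 1/3360.
  ∫_0^1/2 (u')² dx = ∫_0^1/2 (36*x^4 - 48*x^3 + 22*x^2 - 4*x + 1/4) dx. Term by term:
    ∫_0^1/2 36*x^4 dx = 9/40;  ∫_0^1/2 -48*x^3 dx = -3/4;  ∫_0^1/2 22*x^2 dx = 11/12;
    ∫_0^1/2 -4*x dx = -1/2;  ∫_0^1/2 1/4 dx = 1/8.
  Sum: 9/40 − 3/4 + 11/12 − 1/2 + 1/8 = 1/60.
∫_0^1/2 u² dx = 1/3360, so ||u||_L² = sqrt(210)/840.
∫_0^1/2 (u')² dx = 1/60, so ||u'||_L² = sqrt(15)/30.
Ratio ||u||_L² / ||u'||_L² = sqrt(14)/28.
Sharp Poincaré constant on H^1_0(0, 1/2) is C_P = L/π = 1/(2*π), achieved by sin(2*π·x).
A polynomial bump cannot attain the sharp Poincaré constant (only the first sine eigenfunction does), so the ratio is strictly less than C_P, consistent with ||u||_L² ≤ C_P ||u'||_L².


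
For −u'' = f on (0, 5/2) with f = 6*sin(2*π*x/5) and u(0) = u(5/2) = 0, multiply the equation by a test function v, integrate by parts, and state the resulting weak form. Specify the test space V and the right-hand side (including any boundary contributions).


V = H^1_0(0, 5/2) (so v(0) = v(5/2) = 0); weak form: ∫_0^5/2 u'v' dx = ∫_0^5/2 (6*sin(2*π*x/5)) v dx for all v ∈ V.

Multiply both sides by a test function v and integrate from 0 to 5/2:
  ∫_0^5/2 −u''(x) v(x) dx = ∫_0^5/2 f(x) v(x) dx.
Integrate the LHS by parts once:
  ∫_0^5/2 −u'' v dx = −[u'(x) v(x)]_0^5/2 + ∫_0^5/2 u'(x) v'(x) dx.
Thus ∫_0^5/2 u'(x) v'(x) dx = ∫_0^5/2 f(x) v(x) dx + [u'(x) v(x)]_0^5/2.
Choose V so that boundary terms are either known or forced to vanish.
u is Dirichlet: u(0) = u(5/2) = 0. Let V = H^1_0(0, 5/2); then v(0) = v(5/2) = 0, and [u' v]_0^5/2 = 0.
Weak formulation: find u (satisfying any essential BC) such that ∫_0^5/2 u'(x) v'(x) dx = ∫_0^5/2 f v dx for all v ∈ V.
Substituting f(x) = 6*sin(2*π*x/5), the right-hand side is ∫_0^5/2 (6*sin(2*π*x/5)) v dx.


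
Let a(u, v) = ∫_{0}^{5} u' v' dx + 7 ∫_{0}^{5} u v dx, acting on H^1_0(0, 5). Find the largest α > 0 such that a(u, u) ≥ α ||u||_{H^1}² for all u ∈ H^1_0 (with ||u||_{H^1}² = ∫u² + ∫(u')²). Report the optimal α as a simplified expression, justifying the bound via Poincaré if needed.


α = 1

Coercivity of a(·,·) on H^1_0(0, 5) means a(u, u) ≥ α ||u||_{H^1}² for every u ∈ H^1_0.
The interval has length L = 5, and Poincaré/coercivity depend only on L. Here a(u, u) = ∫(u')² + (7)·∫u².
Here c = 7 ≥ 1, so a(u,u) = ∫(u')² + c∫u² ≥ ∫(u')² + ∫u² = ||u||_{H^1}², i.e. α = 1 works. No larger α is possible: a(u,u) ≥ α||u||_{H^1}² means (1−α)∫(u')² ≥ (α−c)∫u², and for the modes u_n = sin(nπ(x−x₀)/L) (x₀ the left endpoint) one has ∫u_n²/∫(u_n')² = (L/(nπ))² → 0, so a(u_n,u_n)/||u_n||_{H^1}² → 1. Hence the optimal constant is α = 1.
Therefore α = 1.


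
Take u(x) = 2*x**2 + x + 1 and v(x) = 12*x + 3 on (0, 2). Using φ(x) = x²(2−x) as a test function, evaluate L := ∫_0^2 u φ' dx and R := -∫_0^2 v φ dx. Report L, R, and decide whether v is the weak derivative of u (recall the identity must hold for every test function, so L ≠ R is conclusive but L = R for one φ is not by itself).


LHS = -116/15, RHS = -116/5. No, v is not the weak derivative of u.

u(x) = 2*x**2 + x + 1, classical derivative u'(x) = 4*x + 1.
φ(x) = x²(2−x), so φ'(x) = x*(4 - 3*x).
Note φ(0) = φ(2) = 0, so the boundary term u·φ vanishes.
LHS = ∫_0^2 u(x) φ'(x) dx = ∫_0^2 (-6*x^4 + 5*x^3 + x^2 + 4*x) dx. Term by term:
  ∫_0^2 -6*x^4 dx = -192/5;  ∫_0^2 5*x^3 dx = 20;  ∫_0^2 x^2 dx = 8/3;
  ∫_0^2 4*x dx = 8.
Sum: -192/5 + 20 + 8/3 + 8 = -116/15.
So LHS = -116/15.
∫_0^2 v(x) φ(x) dx = ∫_0^2 (-12*x^4 + 21*x^3 + 6*x^2) dx. Term by term:
  ∫_0^2 -12*x^4 dx = -384/5;  ∫_0^2 21*x^3 dx = 84;  ∫_0^2 6*x^2 dx = 16.
Sum: -384/5 + 84 + 16 = 116/5.
So RHS = -∫_0^2 v(x) φ(x) dx = -116/5.
LHS − RHS = 232/15 ≠ 0, so the identity fails.
(For a valid weak derivative the identity must hold for EVERY test function, in particular this one. The failure shows v is NOT the weak derivative of u.)
Correct weak derivative would be u'(x) = 4*x + 1.


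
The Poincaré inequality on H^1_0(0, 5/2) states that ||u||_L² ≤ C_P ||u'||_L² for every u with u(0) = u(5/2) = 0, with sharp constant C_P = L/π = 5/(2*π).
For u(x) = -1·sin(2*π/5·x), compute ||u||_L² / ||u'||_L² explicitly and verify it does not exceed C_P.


||u||_L² / ||u'||_L² = 5/(2*π) = C_P.

u(x) = -1·sin(2*π/5·x), so u'(x) = -2*π*cos(2*π*x/5)/5.
Writing u(x) = A·sin(kπx/L) with A = -1 and k = 1, use ∫_0^L sin²(kπx/L) dx = L/2 and ∫_0^L cos²(kπx/L) dx = L/2.
u² = 1·sin²(2*π/5·x) and (u')² = 4*π^2/25·cos²(2*π/5·x), and each of sin², cos² integrates to L/2 = 5/4 over (0, 5/2).
∫_0^5/2 u² dx = 5/4, so ||u||_L² = sqrt(5)/2.
∫_0^5/2 (u')² dx = π^2/5, so ||u'||_L² = sqrt(5)*π/5.
Ratio ||u||_L² / ||u'||_L² = 5/(2*π).
Sharp Poincaré constant on H^1_0(0, 5/2) is C_P = L/π = 5/(2*π), achieved by sin(2*π/5·x).
This is the k = 1 eigenfunction (up to amplitude), so the ratio equals the sharp Poincaré constant exactly.


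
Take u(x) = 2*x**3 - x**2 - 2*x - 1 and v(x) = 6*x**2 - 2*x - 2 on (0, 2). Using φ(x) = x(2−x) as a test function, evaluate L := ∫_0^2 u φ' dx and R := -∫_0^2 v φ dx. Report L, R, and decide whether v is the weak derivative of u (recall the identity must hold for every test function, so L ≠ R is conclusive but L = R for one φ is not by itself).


LHS = -64/15, RHS = -64/15. Yes, v = u' weakly.

u(x) = 2*x**3 - x**2 - 2*x - 1, classical derivative u'(x) = 6*x**2 - 2*x - 2.
φ(x) = x(2−x), so φ'(x) = 2 - 2*x.
Note φ(0) = φ(2) = 0, so the boundary term u·φ vanishes.
LHS = ∫_0^2 u(x) φ'(x) dx = ∫_0^2 (-4*x^4 + 6*x^3 + 2*x^2 - 2*x - 2) dx. Term by term:
  ∫_0^2 -4*x^4 dx = -128/5;  ∫_0^2 6*x^3 dx = 24;  ∫_0^2 2*x^2 dx = 16/3;
  ∫_0^2 -2*x dx = -4;  ∫_0^2 -2 dx = -4.
Sum: -128/5 + 24 + 16/3 − 4 − 4 = -64/15.
So LHS = -64/15.
∫_0^2 v(x) φ(x) dx = ∫_0^2 (-6*x^4 + 14*x^3 - 2*x^2 - 4*x) dx. Term by term:
  ∫_0^2 -6*x^4 dx = -192/5;  ∫_0^2 14*x^3 dx = 56;  ∫_0^2 -2*x^2 dx = -16/3;
  ∫_0^2 -4*x dx = -8.
Sum: -192/5 + 56 − 16/3 − 8 = 64/15.
So RHS = -∫_0^2 v(x) φ(x) dx = -64/15.
LHS = RHS, so the identity holds for this test φ.
Moreover u is smooth here and v(x) = u'(x) = 6*x**2 - 2*x - 2 pointwise, so the identity holds for every test function. Hence v is the weak derivative of u.


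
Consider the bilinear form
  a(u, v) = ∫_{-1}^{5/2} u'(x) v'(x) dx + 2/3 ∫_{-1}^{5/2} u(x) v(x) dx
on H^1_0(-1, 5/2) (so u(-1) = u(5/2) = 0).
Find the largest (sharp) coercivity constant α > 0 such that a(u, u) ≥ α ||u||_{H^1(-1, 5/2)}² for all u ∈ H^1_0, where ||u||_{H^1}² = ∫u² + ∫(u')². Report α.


α = 2*(49 + 6*π^2)/(3*(4*π^2 + 49))

Coercivity of a(·,·) on H^1_0(-1, 5/2) means a(u, u) ≥ α ||u||_{H^1}² for every u ∈ H^1_0.
The interval has length L = 7/2, and Poincaré/coercivity depend only on L. Here a(u, u) = ∫(u')² + (2/3)·∫u².
Here 0 < c = 2/3 < 1. The condition a(u,u) ≥ α||u||_{H^1}² reads (1−α)∫(u')² ≥ (α−c)∫u². Any admissible α is ≤ 1 (rapidly oscillating u have ∫u²/∫(u')² → 0), and α = 1 would force 0 ≥ (1−c)∫u², impossible since c < 1; so 1−α > 0. By the sharp Poincaré inequality on H^1_0 of an interval of length L, ∫(u')² ≥ (π/L)²∫u² with equality for the first sine mode sin(π(x−x₀)/L) (x₀ the left endpoint), so the inequality holds for all u iff (1−α)(π/L)² ≥ α − c, i.e. α ≤ ((π/L)² + c)/((π/L)² + 1) = (1 + c(L/π)²)/(1 + (L/π)²). With (π/L)² = 4*π^2/49 and c = 2/3, the largest admissible constant is α = ((π/L)² + c)/((π/L)² + 1).
Simplifying, α = 2*(49 + 6*π^2)/(3*(4*π^2 + 49)).


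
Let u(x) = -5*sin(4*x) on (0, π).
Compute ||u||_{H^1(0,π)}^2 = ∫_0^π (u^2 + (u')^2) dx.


||u||_{H^1(0,π)}^2 = 425*π/2

u'(x) = -20*cos(4*x).
Expand u² and (u')² and integrate term by term on (0, π), using: for integers n ≥ 1, ∫_0^π sin²(nx) dx = ∫_0^π cos²(nx) dx = π/2; for n ≠ n', ∫_0^π sin(nx)sin(n'x) dx = ∫_0^π cos(nx)cos(n'x) dx = 0; and by product-to-sum, ∫_0^π sin(nx)cos(n'x) dx = ½∫_0^π [sin((n+n')x) + sin((n−n')x)] dx, which is 0 when n+n' is even and 2n/(n²−n'²) when n+n' is odd (it need not vanish on (0, π)).
  u² squared terms: (-5)²·∫sin(4x)² dx = 25·π/2 = 25*π/2.
  So ∫_0^π u² dx = 25*π/2.
  (u')² squared terms: (-20)²·∫cos(4x)² dx = 400·π/2 = 200*π.
  So ∫_0^π (u')² dx = 200*π.
||u||_{H^1}^2 = (25*π/2) + (200*π) = 425*π/2.


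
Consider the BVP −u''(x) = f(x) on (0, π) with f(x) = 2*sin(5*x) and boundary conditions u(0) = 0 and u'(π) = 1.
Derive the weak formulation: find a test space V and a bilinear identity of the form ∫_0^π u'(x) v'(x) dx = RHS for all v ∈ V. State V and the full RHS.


V = {v ∈ H^1(0, π) : v(0) = 0} (test functions vanish at x = 0 where u is specified); weak form: ∫_0^π u'v' dx = ∫_0^π (2*sin(5*x)) v dx + v(π) for all v ∈ V.

Multiply both sides by a test function v and integrate from 0 to π:
  ∫_0^π −u''(x) v(x) dx = ∫_0^π f(x) v(x) dx.
Integrate the LHS by parts once:
  ∫_0^π −u'' v dx = −[u'(x) v(x)]_0^π + ∫_0^π u'(x) v'(x) dx.
Thus ∫_0^π u'(x) v'(x) dx = ∫_0^π f(x) v(x) dx + [u'(x) v(x)]_0^π.
Choose V so that boundary terms are either known or forced to vanish.
Mixed BC: u(0) = 0 (Dirichlet) and u'(π) = 1 (Neumann). Define V = {v ∈ H^1(0, π) : v(0) = 0}. Then [u' v]_0^π = u'(π)·v(π) − u'(0)·0 = v(π).
Weak formulation: find u (satisfying any essential BC) such that ∫_0^π u'(x) v'(x) dx = ∫_0^π f v dx + v(π) for all v ∈ V (Dirichlet at 0 absorbed into V; Neumann datum at x = π contributes the boundary term).
Substituting f(x) = 2*sin(5*x), the right-hand side is ∫_0^π (2*sin(5*x)) v dx + v(π).


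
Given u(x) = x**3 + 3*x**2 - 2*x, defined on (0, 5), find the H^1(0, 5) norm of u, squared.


||u||_{H^1}^2 = 843620/21

The H^1 norm (squared) on an interval (0, L) is
  ||u||_{H^1}^2 = ∫_0^L u(x)^2 dx + ∫_0^L u'(x)^2 dx.
Compute u'(x) = 3*x**2 + 6*x - 2.
Then u(x)^2 = x**6 + 6*x**5 + 5*x**4 - 12*x**3 + 4*x**2 and u'(x)^2 = 9*x**4 + 36*x**3 + 24*x**2 - 24*x + 4.
Integrate each monomial from 0 to 5 using ∫_0^5 c·x^n dx = c·5^(n+1)/(n+1):
  ∫_0^5 u(x)^2 dx = ∫_0^5 (x^6 + 6*x^5 + 5*x^4 - 12*x^3 + 4*x^2) dx. Term by term:
    ∫_0^5 x^6 dx = 78125/7;  ∫_0^5 6*x^5 dx = 15625;  ∫_0^5 5*x^4 dx = 3125;
    ∫_0^5 -12*x^3 dx = -1875;  ∫_0^5 4*x^2 dx = 500/3.
  Sum: 78125/7 + 15625 + 3125 − 1875 + 500/3 = 592250/21.
  ∫_0^5 u'(x)^2 dx = ∫_0^5 (9*x^4 + 36*x^3 + 24*x^2 - 24*x + 4) dx. Term by term:
    ∫_0^5 9*x^4 dx = 5625;  ∫_0^5 36*x^3 dx = 5625;  ∫_0^5 24*x^2 dx = 1000;
    ∫_0^5 -24*x dx = -300;  ∫_0^5 4 dx = 20.
  Sum: 5625 + 5625 + 1000 − 300 + 20 = 11970.
Adding: ||u||_{H^1}^2 = 592250/21 + 11970 = 843620/21.


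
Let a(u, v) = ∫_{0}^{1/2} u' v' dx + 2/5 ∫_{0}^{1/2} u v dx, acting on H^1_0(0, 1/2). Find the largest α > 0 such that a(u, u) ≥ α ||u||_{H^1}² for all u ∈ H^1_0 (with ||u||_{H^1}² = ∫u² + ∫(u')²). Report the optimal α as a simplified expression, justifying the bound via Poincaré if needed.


α = 2*(1 + 10*π^2)/(5*(1 + 4*π^2))

Coercivity of a(·,·) on H^1_0(0, 1/2) means a(u, u) ≥ α ||u||_{H^1}² for every u ∈ H^1_0.
The interval has length L = 1/2, and Poincaré/coercivity depend only on L. Here a(u, u) = ∫(u')² + (2/5)·∫u².
Here 0 < c = 2/5 < 1. The condition a(u,u) ≥ α||u||_{H^1}² reads (1−α)∫(u')² ≥ (α−c)∫u². Any admissible α is ≤ 1 (rapidly oscillating u have ∫u²/∫(u')² → 0), and α = 1 would force 0 ≥ (1−c)∫u², impossible since c < 1; so 1−α > 0. By the sharp Poincaré inequality on H^1_0 of an interval of length L, ∫(u')² ≥ (π/L)²∫u² with equality for the first sine mode sin(π(x−x₀)/L) (x₀ the left endpoint), so the inequality holds for all u iff (1−α)(π/L)² ≥ α − c, i.e. α ≤ ((π/L)² + c)/((π/L)² + 1) = (1 + c(L/π)²)/(1 + (L/π)²). With (π/L)² = 4*π^2 and c = 2/5, the largest admissible constant is α = ((π/L)² + c)/((π/L)² + 1).
Simplifying, α = 2*(1 + 10*π^2)/(5*(1 + 4*π^2)).


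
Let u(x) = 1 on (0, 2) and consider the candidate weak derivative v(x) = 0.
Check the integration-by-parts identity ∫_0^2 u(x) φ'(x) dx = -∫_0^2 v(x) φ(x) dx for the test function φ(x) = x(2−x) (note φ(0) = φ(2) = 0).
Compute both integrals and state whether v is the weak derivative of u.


LHS = 0, RHS = 0. Yes, v = u' weakly.

u(x) = 1, classical derivative u'(x) = 0.
φ(x) = x(2−x), so φ'(x) = 2 - 2*x.
Note φ(0) = φ(2) = 0, so the boundary term u·φ vanishes.
LHS = ∫_0^2 u(x) φ'(x) dx = ∫_0^2 (2 - 2*x) dx. Term by term:
  ∫_0^2 -2*x dx = -4;  ∫_0^2 2 dx = 4.
Sum: -4 + 4 = 0.
So LHS = 0.
∫_0^2 v(x) φ(x) dx = ∫_0^2 (0) dx. Term by term:
  ∫_0^2 0 dx = 0.
So RHS = -∫_0^2 v(x) φ(x) dx = 0.
LHS = RHS, so the identity holds for this test φ.
Moreover u is smooth here and v(x) = u'(x) = 0 pointwise, so the identity holds for every test function. Hence v is the weak derivative of u.


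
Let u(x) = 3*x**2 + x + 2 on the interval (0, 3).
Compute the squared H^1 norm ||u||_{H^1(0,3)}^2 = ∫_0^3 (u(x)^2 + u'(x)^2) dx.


||u||_{H^1}^2 = 10869/10

The H^1 norm (squared) on an interval (0, L) is
  ||u||_{H^1}^2 = ∫_0^L u(x)^2 dx + ∫_0^L u'(x)^2 dx.
Compute u'(x) = 6*x + 1.
Then u(x)^2 = 9*x**4 + 6*x**3 + 13*x**2 + 4*x + 4 and u'(x)^2 = 36*x**2 + 12*x + 1.
Integrate each monomial from 0 to 3 using ∫_0^3 c·x^n dx = c·3^(n+1)/(n+1):
  ∫_0^3 u(x)^2 dx = ∫_0^3 (9*x^4 + 6*x^3 + 13*x^2 + 4*x + 4) dx. Term by term:
    ∫_0^3 9*x^4 dx = 2187/5;  ∫_0^3 6*x^3 dx = 243/2;  ∫_0^3 13*x^2 dx = 117;
    ∫_0^3 4*x dx = 18;  ∫_0^3 4 dx = 12.
  Sum: 2187/5 + 243/2 + 117 + 18 + 12 = 7059/10.
  ∫_0^3 u'(x)^2 dx = ∫_0^3 (36*x^2 + 12*x + 1) dx. Term by term:
    ∫_0^3 36*x^2 dx = 324;  ∫_0^3 12*x dx = 54;  ∫_0^3 1 dx = 3.
  Sum: 324 + 54 + 3 = 381.
Adding: ||u||_{H^1}^2 = 7059/10 + 381 = 10869/10.


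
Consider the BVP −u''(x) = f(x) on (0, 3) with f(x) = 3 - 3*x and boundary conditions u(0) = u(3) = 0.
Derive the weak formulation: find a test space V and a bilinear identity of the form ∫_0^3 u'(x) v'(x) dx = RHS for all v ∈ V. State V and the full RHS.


V = H^1_0(0, 3) (so v(0) = v(3) = 0); weak form: ∫_0^3 u'v' dx = ∫_0^3 (3 - 3*x) v dx for all v ∈ V.

Multiply both sides by a test function v and integrate from 0 to 3:
  ∫_0^3 −u''(x) v(x) dx = ∫_0^3 f(x) v(x) dx.
Integrate the LHS by parts once:
  ∫_0^3 −u'' v dx = −[u'(x) v(x)]_0^3 + ∫_0^3 u'(x) v'(x) dx.
Thus ∫_0^3 u'(x) v'(x) dx = ∫_0^3 f(x) v(x) dx + [u'(x) v(x)]_0^3.
Choose V so that boundary terms are either known or forced to vanish.
u is Dirichlet: u(0) = u(3) = 0. Let V = H^1_0(0, 3); then v(0) = v(3) = 0, and [u' v]_0^3 = 0.
Weak formulation: find u (satisfying any essential BC) such that ∫_0^3 u'(x) v'(x) dx = ∫_0^3 f v dx for all v ∈ V.
Substituting f(x) = 3 - 3*x, the right-hand side is ∫_0^3 (3 - 3*x) v dx.


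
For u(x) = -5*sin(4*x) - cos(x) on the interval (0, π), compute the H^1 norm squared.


||u||_{H^1(0,π)}^2 = 32/3 + 427*π/2

u'(x) = sin(x) - 20*cos(4*x).
Expand u² and (u')² and integrate term by term on (0, π), using: for integers n ≥ 1, ∫_0^π sin²(nx) dx = ∫_0^π cos²(nx) dx = π/2; for n ≠ n', ∫_0^π sin(nx)sin(n'x) dx = ∫_0^π cos(nx)cos(n'x) dx = 0; and by product-to-sum, ∫_0^π sin(nx)cos(n'x) dx = ½∫_0^π [sin((n+n')x) + sin((n−n')x)] dx, which is 0 when n+n' is even and 2n/(n²−n'²) when n+n' is odd (it need not vanish on (0, π)).
  u² squared terms: (-1)²·∫cos(x)² dx = 1·π/2 = π/2;  (-5)²·∫sin(4x)² dx = 25·π/2 = 25*π/2.
  u² cross terms: 2·(-1)·(-5)·∫cos(x)·sin(4x) dx = 10·(8/15) = 16/3.
  So ∫_0^π u² dx = π/2 + 25*π/2 + 16/3 = 16/3 + 13*π.
  (u')² squared terms: (-20)²·∫cos(4x)² dx = 400·π/2 = 200*π;  (1)²·∫sin(x)² dx = 1·π/2 = π/2.
  (u')² cross terms: 2·(-20)·(1)·∫cos(4x)·sin(x) dx = -40·(-2/15) = 16/3.
  So ∫_0^π (u')² dx = 200*π + π/2 + 16/3 = 16/3 + 401*π/2.
||u||_{H^1}^2 = (16/3 + 13*π) + (16/3 + 401*π/2) = 32/3 + 427*π/2.


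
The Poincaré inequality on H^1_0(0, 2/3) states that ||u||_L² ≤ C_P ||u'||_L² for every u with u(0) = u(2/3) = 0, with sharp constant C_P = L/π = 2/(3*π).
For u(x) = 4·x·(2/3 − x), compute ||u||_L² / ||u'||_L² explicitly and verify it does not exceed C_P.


||u||_L² / ||u'||_L² = sqrt(10)/15 < C_P = 2/(3*π).

u(x) = 4·x·(2/3 − x), so u'(x) = 8/3 - 8*x.
u(x) = 4·x·(2/3 − x) vanishes at x = 0 and x = 2/3, so u ∈ H^1_0(0, 2/3). Differentiate via the product rule and integrate the resulting polynomials term by term.
  ∫_0^2/3 u² dx = ∫_0^2/3 (16*x^4 - 64*x^3/3 + 64*x^2/9) dx. Term by term:
    ∫_0^2/3 16*x^4 dx = 512/1215;  ∫_0^2/3 -64*x^3/3 dx = -256/243;  ∫_0^2/3 64*x^2/9 dx = 512/729.
  Sum: 512/1215 − 256/243 + 512/729 = 256/3645.
  ∫_0^2/3 (u')² dx = ∫_0^2/3 (64*x^2 - 128*x/3 + 64/9) dx. Term by term:
    ∫_0^2/3 64*x^2 dx = 512/81;  ∫_0^2/3 -128*x/3 dx = -256/27;  ∫_0^2/3 64/9 dx = 128/27.
  Sum: 512/81 − 256/27 + 128/27 = 128/81.
∫_0^2/3 u² dx = 256/3645, so ||u||_L² = 16*sqrt(5)/135.
∫_0^2/3 (u')² dx = 128/81, so ||u'||_L² = 8*sqrt(2)/9.
Ratio ||u||_L² / ||u'||_L² = sqrt(10)/15.
Sharp Poincaré constant on H^1_0(0, 2/3) is C_P = L/π = 2/(3*π), achieved by sin(3*π/2·x).
A polynomial bump cannot attain the sharp Poincaré constant (only the first sine eigenfunction does), so the ratio is strictly less than C_P, consistent with ||u||_L² ≤ C_P ||u'||_L².


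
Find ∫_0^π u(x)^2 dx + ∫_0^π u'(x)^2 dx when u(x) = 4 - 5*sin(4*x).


||u||_{H^1(0,π)}^2 = 457*π/2

u'(x) = -20*cos(4*x).
Expand u² and (u')² and integrate term by term on (0, π), using: for integers n ≥ 1, ∫_0^π sin²(nx) dx = ∫_0^π cos²(nx) dx = π/2; for n ≠ n', ∫_0^π sin(nx)sin(n'x) dx = ∫_0^π cos(nx)cos(n'x) dx = 0; and by product-to-sum, ∫_0^π sin(nx)cos(n'x) dx = ½∫_0^π [sin((n+n')x) + sin((n−n')x)] dx, which is 0 when n+n' is even and 2n/(n²−n'²) when n+n' is odd (it need not vanish on (0, π)). For the constant mode: ∫_0^π 1 dx = π, ∫_0^π cos(nx) dx = 0, ∫_0^π sin(nx) dx = (1−(−1)^n)/n.
  u² squared terms: (4)²·∫1 dx = 16·π = 16*π;  (-5)²·∫sin(4x)² dx = 25·π/2 = 25*π/2.
  u² cross terms: 2·(4)·(-5)·∫1·sin(4x) dx = -40·(0) = 0.
  So ∫_0^π u² dx = 16*π + 25*π/2 + 0 = 57*π/2.
  (u')² squared terms: (-20)²·∫cos(4x)² dx = 400·π/2 = 200*π.
  So ∫_0^π (u')² dx = 200*π.
||u||_{H^1}^2 = (57*π/2) + (200*π) = 457*π/2.


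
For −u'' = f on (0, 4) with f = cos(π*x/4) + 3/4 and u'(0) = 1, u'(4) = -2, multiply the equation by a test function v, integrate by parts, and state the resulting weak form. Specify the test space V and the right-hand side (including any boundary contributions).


V = H^1(0, 4) (v unrestricted at boundary; u is determined up to an additive constant); weak form: ∫_0^4 u'v' dx = ∫_0^4 (cos(π*x/4) + 3/4) v dx − 2·v(4) − v(0) for all v ∈ V.

Multiply both sides by a test function v and integrate from 0 to 4:
  ∫_0^4 −u''(x) v(x) dx = ∫_0^4 f(x) v(x) dx.
Integrate the LHS by parts once:
  ∫_0^4 −u'' v dx = −[u'(x) v(x)]_0^4 + ∫_0^4 u'(x) v'(x) dx.
Thus ∫_0^4 u'(x) v'(x) dx = ∫_0^4 f(x) v(x) dx + [u'(x) v(x)]_0^4.
Choose V so that boundary terms are either known or forced to vanish.
u has inhomogeneous Neumann u'(0) = 1, u'(4) = -2. [u' v]_0^4 = (-2)·v(4) − (1)·v(0) = − 2·v(4) − v(0). Take V = H^1(0, 4); boundary term becomes part of RHS.
Weak formulation: find u (satisfying any essential BC) such that ∫_0^4 u'(x) v'(x) dx = ∫_0^4 f v dx − 2·v(4) − v(0) for all v ∈ V (Neumann data are natural BCs: they enter the RHS as boundary terms).
Substituting f(x) = cos(π*x/4) + 3/4, the right-hand side is ∫_0^4 (cos(π*x/4) + 3/4) v dx − 2·v(4) − v(0).
Compatibility check (pure Neumann): taking v ≡ 1 ∈ V gives 0 = ∫_0^4 f dx + (-2) − (1), i.e. ∫_0^4 f dx must equal u'(0) − u'(4) = 3. Indeed ∫_0^4 (cos(π*x/4) + 3/4) dx = 3, so the data are compatible. The solution is then unique only up to an additive constant (fix it e.g. by requiring ∫_0^4 u dx = 0).


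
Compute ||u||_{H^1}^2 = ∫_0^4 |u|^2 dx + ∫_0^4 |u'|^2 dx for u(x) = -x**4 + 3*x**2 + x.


||u||_{H^1}^2 = 13841612/315

The H^1 norm (squared) on an interval (0, L) is
  ||u||_{H^1}^2 = ∫_0^L u(x)^2 dx + ∫_0^L u'(x)^2 dx.
Compute u'(x) = -4*x**3 + 6*x + 1.
Then u(x)^2 = x**8 - 6*x**6 - 2*x**5 + 9*x**4 + 6*x**3 + x**2 and u'(x)^2 = 16*x**6 - 48*x**4 - 8*x**3 + 36*x**2 + 12*x + 1.
Integrate each monomial from 0 to 4 using ∫_0^4 c·x^n dx = c·4^(n+1)/(n+1):
  ∫_0^4 u(x)^2 dx = ∫_0^4 (x^8 - 6*x^6 - 2*x^5 + 9*x^4 + 6*x^3 + x^2) dx. Term by term:
    ∫_0^4 x^8 dx = 262144/9;  ∫_0^4 -6*x^6 dx = -98304/7;  ∫_0^4 -2*x^5 dx = -4096/3;
    ∫_0^4 9*x^4 dx = 9216/5;  ∫_0^4 6*x^3 dx = 384;  ∫_0^4 x^2 dx = 64/3.
  Sum: 262144/9 − 98304/7 − 4096/3 + 9216/5 + 384 + 64/3 = 5029568/315.
  ∫_0^4 u'(x)^2 dx = ∫_0^4 (16*x^6 - 48*x^4 - 8*x^3 + 36*x^2 + 12*x + 1) dx. Term by term:
    ∫_0^4 16*x^6 dx = 262144/7;  ∫_0^4 -48*x^4 dx = -49152/5;  ∫_0^4 -8*x^3 dx = -512;
    ∫_0^4 36*x^2 dx = 768;  ∫_0^4 12*x dx = 96;  ∫_0^4 1 dx = 4.
  Sum: 262144/7 − 49152/5 − 512 + 768 + 96 + 4 = 979116/35.
Adding: ||u||_{H^1}^2 = 5029568/315 + 979116/35 = 13841612/315.


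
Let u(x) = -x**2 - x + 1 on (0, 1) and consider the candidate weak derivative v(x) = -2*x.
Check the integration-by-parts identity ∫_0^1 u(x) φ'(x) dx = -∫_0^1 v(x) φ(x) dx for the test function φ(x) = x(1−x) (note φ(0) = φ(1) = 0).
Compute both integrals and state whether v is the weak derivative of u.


LHS = 1/3, RHS = 1/6. No, v is not the weak derivative of u.

u(x) = -x**2 - x + 1, classical derivative u'(x) = -2*x - 1.
φ(x) = x(1−x), so φ'(x) = 1 - 2*x.
Note φ(0) = φ(1) = 0, so the boundary term u·φ vanishes.
LHS = ∫_0^1 u(x) φ'(x) dx = ∫_0^1 (2*x^3 + x^2 - 3*x + 1) dx. Term by term:
  ∫_0^1 2*x^3 dx = 1/2;  ∫_0^1 x^2 dx = 1/3;  ∫_0^1 -3*x dx = -3/2;
  ∫_0^1 1 dx = 1.
Sum: 1/2 + 1/3 − 3/2 + 1 = 1/3.
So LHS = 1/3.
∫_0^1 v(x) φ(x) dx = ∫_0^1 (2*x^3 - 2*x^2) dx. Term by term:
  ∫_0^1 2*x^3 dx = 1/2;  ∫_0^1 -2*x^2 dx = -2/3.
Sum: 1/2 − 2/3 = -1/6.
So RHS = -∫_0^1 v(x) φ(x) dx = 1/6.
LHS − RHS = 1/6 ≠ 0, so the identity fails.
(For a valid weak derivative the identity must hold for EVERY test function, in particular this one. The failure shows v is NOT the weak derivative of u.)
Correct weak derivative would be u'(x) = -2*x - 1.


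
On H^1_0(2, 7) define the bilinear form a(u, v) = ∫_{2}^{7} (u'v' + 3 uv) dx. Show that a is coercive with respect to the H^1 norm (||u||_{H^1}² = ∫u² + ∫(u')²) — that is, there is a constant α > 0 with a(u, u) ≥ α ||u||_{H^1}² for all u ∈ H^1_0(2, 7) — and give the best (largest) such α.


α = 1

Coercivity of a(·,·) on H^1_0(2, 7) means a(u, u) ≥ α ||u||_{H^1}² for every u ∈ H^1_0.
The interval has length L = 5, and Poincaré/coercivity depend only on L. Here a(u, u) = ∫(u')² + (3)·∫u².
Here c = 3 ≥ 1, so a(u,u) = ∫(u')² + c∫u² ≥ ∫(u')² + ∫u² = ||u||_{H^1}², i.e. α = 1 works. No larger α is possible: a(u,u) ≥ α||u||_{H^1}² means (1−α)∫(u')² ≥ (α−c)∫u², and for the modes u_n = sin(nπ(x−x₀)/L) (x₀ the left endpoint) one has ∫u_n²/∫(u_n')² = (L/(nπ))² → 0, so a(u_n,u_n)/||u_n||_{H^1}² → 1. Hence the optimal constant is α = 1.
Therefore α = 1.


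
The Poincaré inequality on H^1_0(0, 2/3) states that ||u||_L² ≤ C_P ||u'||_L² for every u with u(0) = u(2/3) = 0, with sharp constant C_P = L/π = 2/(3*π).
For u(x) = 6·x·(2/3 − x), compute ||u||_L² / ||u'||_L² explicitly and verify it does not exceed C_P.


||u||_L² / ||u'||_L² = sqrt(10)/15 < C_P = 2/(3*π).

u(x) = 6·x·(2/3 − x), so u'(x) = 4 - 12*x.
u(x) = 6·x·(2/3 − x) vanishes at x = 0 and x = 2/3, so u ∈ H^1_0(0, 2/3). Differentiate via the product rule and integrate the resulting polynomials term by term.
  ∫_0^2/3 u² dx = ∫_0^2/3 (36*x^4 - 48*x^3 + 16*x^2) dx. Term by term:
    ∫_0^2/3 36*x^4 dx = 128/135;  ∫_0^2/3 -48*x^3 dx = -64/27;  ∫_0^2/3 16*x^2 dx = 128/81.
  Sum: 128/135 − 64/27 + 128/81 = 64/405.
  ∫_0^2/3 (u')² dx = ∫_0^2/3 (144*x^2 - 96*x + 16) dx. Term by term:
    ∫_0^2/3 144*x^2 dx = 128/9;  ∫_0^2/3 -96*x dx = -64/3;  ∫_0^2/3 16 dx = 32/3.
  Sum: 128/9 − 64/3 + 32/3 = 32/9.
∫_0^2/3 u² dx = 64/405, so ||u||_L² = 8*sqrt(5)/45.
∫_0^2/3 (u')² dx = 32/9, so ||u'||_L² = 4*sqrt(2)/3.
Ratio ||u||_L² / ||u'||_L² = sqrt(10)/15.
Sharp Poincaré constant on H^1_0(0, 2/3) is C_P = L/π = 2/(3*π), achieved by sin(3*π/2·x).
A polynomial bump cannot attain the sharp Poincaré constant (only the first sine eigenfunction does), so the ratio is strictly less than C_P, consistent with ||u||_L² ≤ C_P ||u'||_L².


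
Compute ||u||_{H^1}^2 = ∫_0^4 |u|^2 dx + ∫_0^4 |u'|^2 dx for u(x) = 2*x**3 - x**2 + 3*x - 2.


||u||_{H^1}^2 = 532892/35

The H^1 norm (squared) on an interval (0, L) is
  ||u||_{H^1}^2 = ∫_0^L u(x)^2 dx + ∫_0^L u'(x)^2 dx.
Compute u'(x) = 6*x**2 - 2*x + 3.
Then u(x)^2 = 4*x**6 - 4*x**5 + 13*x**4 - 14*x**3 + 13*x**2 - 12*x + 4 and u'(x)^2 = 36*x**4 - 24*x**3 + 40*x**2 - 12*x + 9.
Integrate each monomial from 0 to 4 using ∫_0^4 c·x^n dx = c·4^(n+1)/(n+1):
  ∫_0^4 u(x)^2 dx = ∫_0^4 (4*x^6 - 4*x^5 + 13*x^4 - 14*x^3 + 13*x^2 - 12*x + 4) dx. Term by term:
    ∫_0^4 4*x^6 dx = 65536/7;  ∫_0^4 -4*x^5 dx = -8192/3;  ∫_0^4 13*x^4 dx = 13312/5;
    ∫_0^4 -14*x^3 dx = -896;  ∫_0^4 13*x^2 dx = 832/3;  ∫_0^4 -12*x dx = -96;
    ∫_0^4 4 dx = 16.
  Sum: 65536/7 − 8192/3 + 13312/5 − 896 + 832/3 − 96 + 16 = 902512/105.
  ∫_0^4 u'(x)^2 dx = ∫_0^4 (36*x^4 - 24*x^3 + 40*x^2 - 12*x + 9) dx. Term by term:
    ∫_0^4 36*x^4 dx = 36864/5;  ∫_0^4 -24*x^3 dx = -1536;  ∫_0^4 40*x^2 dx = 2560/3;
    ∫_0^4 -12*x dx = -96;  ∫_0^4 9 dx = 36.
  Sum: 36864/5 − 1536 + 2560/3 − 96 + 36 = 99452/15.
Adding: ||u||_{H^1}^2 = 902512/105 + 99452/15 = 532892/35.
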